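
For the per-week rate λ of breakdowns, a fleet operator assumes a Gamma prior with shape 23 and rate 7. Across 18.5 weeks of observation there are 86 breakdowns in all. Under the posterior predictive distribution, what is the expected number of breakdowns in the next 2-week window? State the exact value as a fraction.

Total count 86 over total exposure 18.5 weeks.
Gamma(α, β) with Poisson data over total exposure Σt gives posterior Gamma(α+Σx, β+Σt) = Gamma(109, 51/2).
Predictive mean over a 2-week window = T·E[λ|data] = 2·109/(51/2) = 436/51.

436/51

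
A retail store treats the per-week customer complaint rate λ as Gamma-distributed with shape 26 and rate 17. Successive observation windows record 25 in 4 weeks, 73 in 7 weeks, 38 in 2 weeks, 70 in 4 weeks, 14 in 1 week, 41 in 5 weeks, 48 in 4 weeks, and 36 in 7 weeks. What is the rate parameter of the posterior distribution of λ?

51

Total count: 25 + 73 + 38 + 70 + 14 + 41 + 48 + 36 = 345.
Total exposure: 4 + 7 + 2 + 4 + 1 + 5 + 4 + 7 = 34 weeks.
By Gamma–Poisson conjugacy, the posterior is Gamma(α + Σx, β + Σt) = Gamma(26 + 345, 17 + 34) = Gamma(371, 51).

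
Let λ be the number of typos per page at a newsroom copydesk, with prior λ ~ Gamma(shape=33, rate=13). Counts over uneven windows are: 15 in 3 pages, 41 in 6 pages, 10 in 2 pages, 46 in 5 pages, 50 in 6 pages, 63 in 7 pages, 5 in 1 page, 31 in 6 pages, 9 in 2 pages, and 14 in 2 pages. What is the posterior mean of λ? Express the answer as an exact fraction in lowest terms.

317/53

Total count: 15 + 41 + 10 + 46 + 50 + 63 + 5 + 31 + 9 + 14 = 284.
Total exposure: 3 + 6 + 2 + 5 + 6 + 7 + 1 + 6 + 2 + 2 = 40 pages.
Posterior: α' = 33 + 284 = 317, β' = 13 + 40 = 53.
Posterior mean = α'/β' = 317/53.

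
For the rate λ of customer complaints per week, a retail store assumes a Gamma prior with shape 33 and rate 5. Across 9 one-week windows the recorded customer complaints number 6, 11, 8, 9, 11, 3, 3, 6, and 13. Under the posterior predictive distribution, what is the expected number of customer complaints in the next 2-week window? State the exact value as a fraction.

103/7

Total count: 6 + 11 + 8 + 9 + 11 + 3 + 3 + 6 + 13 = 70.
Total exposure: 9 weeks.
By Gamma–Poisson conjugacy, the posterior is Gamma(α + Σx, β + Σt) = Gamma(33 + 70, 5 + 9) = Gamma(103, 14).
Predictive mean over a 2-week window = T·E[λ|data] = 2·103/14 = 103/7.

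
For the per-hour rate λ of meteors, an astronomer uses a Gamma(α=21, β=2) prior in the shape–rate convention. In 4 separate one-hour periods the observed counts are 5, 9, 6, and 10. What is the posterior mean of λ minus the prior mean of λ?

Total count: 5 + 9 + 6 + 10 = 30.
Total exposure: 4 hours.
The Gamma prior is conjugate for the Poisson rate, so λ | data ~ Gamma(21+30, 2+4) = Gamma(51, 6).
Posterior mean = 51/6 = 17/2; prior mean = 21/2 = 21/2. Difference = 17/2 − 21/2 = -2.

-2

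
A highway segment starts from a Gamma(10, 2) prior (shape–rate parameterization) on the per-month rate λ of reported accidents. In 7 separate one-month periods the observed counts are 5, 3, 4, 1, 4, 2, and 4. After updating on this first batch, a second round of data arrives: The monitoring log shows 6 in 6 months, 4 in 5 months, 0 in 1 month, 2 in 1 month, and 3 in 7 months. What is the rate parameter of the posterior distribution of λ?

Total count: 5 + 3 + 4 + 1 + 4 + 2 + 4 = 23.
Total exposure: 7 months.
After the first batch: Gamma(10 + 23, 2 + 7) = Gamma(33, 9).
Total count: 6 + 4 + 0 + 2 + 3 = 15.
Total exposure: 6 + 5 + 1 + 1 + 7 = 20 months.
After the second batch: Gamma(33 + 15, 9 + 20) = Gamma(48, 29).

29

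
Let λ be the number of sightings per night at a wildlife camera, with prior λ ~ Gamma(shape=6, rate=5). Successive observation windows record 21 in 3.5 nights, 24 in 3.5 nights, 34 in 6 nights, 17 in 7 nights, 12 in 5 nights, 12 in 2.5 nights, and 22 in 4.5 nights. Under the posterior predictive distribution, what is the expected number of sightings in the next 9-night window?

36

Total count: 21 + 24 + 34 + 17 + 12 + 12 + 22 = 142.
Total exposure: 3.5 + 3.5 + 6 + 7 + 5 + 2.5 + 4.5 = 32 nights.
Gamma(α, β) with Poisson data over total exposure Σt gives posterior Gamma(α+Σx, β+Σt) = Gamma(148, 37).
Predictive mean over a 9-night window = T·E[λ|data] = 9·148/37 = 36.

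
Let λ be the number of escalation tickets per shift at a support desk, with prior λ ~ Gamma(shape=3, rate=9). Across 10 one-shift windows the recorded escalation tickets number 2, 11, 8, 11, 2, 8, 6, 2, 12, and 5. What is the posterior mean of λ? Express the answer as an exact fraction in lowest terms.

Total count: 2 + 11 + 8 + 11 + 2 + 8 + 6 + 2 + 12 + 5 = 67.
Total exposure: 10 shifts.
By Gamma–Poisson conjugacy, the posterior is Gamma(α + Σx, β + Σt) = Gamma(3 + 67, 9 + 10) = Gamma(70, 19).
Posterior mean = α'/β' = 70/19.

70/19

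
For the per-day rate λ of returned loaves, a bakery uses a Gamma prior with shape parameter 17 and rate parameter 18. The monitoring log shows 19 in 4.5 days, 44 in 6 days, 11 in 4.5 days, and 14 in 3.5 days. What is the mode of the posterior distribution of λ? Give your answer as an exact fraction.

Total count: 19 + 44 + 11 + 14 = 88.
Total exposure: 4.5 + 6 + 4.5 + 3.5 = 18.5 days.
Gamma(α, β) with Poisson data over total exposure Σt gives posterior Gamma(α+Σx, β+Σt) = Gamma(105, 73/2).
Posterior mode = (α'−1)/β' = 104/(73/2) = 208/73.

208/73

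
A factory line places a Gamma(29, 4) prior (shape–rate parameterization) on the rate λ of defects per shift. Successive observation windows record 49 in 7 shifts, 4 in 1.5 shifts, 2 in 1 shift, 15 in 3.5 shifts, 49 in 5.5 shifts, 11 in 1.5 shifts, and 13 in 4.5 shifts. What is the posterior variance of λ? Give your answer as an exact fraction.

Total count: 49 + 4 + 2 + 15 + 49 + 11 + 13 = 143.
Total exposure: 7 + 1.5 + 1 + 3.5 + 5.5 + 1.5 + 4.5 = 24.5 shifts.
Posterior: α' = 29 + 143 = 172, β' = 4 + 24.5 = 57/2.
Posterior variance = α'/β'² = 172/(3249/4) = 688/3249.

688/3249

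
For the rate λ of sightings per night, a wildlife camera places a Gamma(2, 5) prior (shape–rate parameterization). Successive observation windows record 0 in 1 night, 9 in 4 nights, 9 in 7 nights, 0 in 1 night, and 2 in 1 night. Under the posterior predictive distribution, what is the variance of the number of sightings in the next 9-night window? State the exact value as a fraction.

Total count: 0 + 9 + 9 + 0 + 2 = 20.
Total exposure: 1 + 4 + 7 + 1 + 1 = 14 nights.
By Gamma–Poisson conjugacy, the posterior is Gamma(α + Σx, β + Σt) = Gamma(2 + 20, 5 + 14) = Gamma(22, 19).
The posterior predictive for a window of length T is Negative Binomial with variance T·α'·(β'+T)/β'² = 9·22·28/361 = 5544/361.

5544/361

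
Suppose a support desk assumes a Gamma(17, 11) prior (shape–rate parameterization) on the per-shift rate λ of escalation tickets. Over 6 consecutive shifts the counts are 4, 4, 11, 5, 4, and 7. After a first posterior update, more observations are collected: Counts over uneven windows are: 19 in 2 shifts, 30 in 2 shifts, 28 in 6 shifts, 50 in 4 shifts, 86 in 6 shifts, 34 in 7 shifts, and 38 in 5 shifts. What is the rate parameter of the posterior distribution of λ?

49

Total count: 4 + 4 + 11 + 5 + 4 + 7 = 35.
Total exposure: 6 shifts.
After the first batch: Gamma(17 + 35, 11 + 6) = Gamma(52, 17).
Total count: 19 + 30 + 28 + 50 + 86 + 34 + 38 = 285.
Total exposure: 2 + 2 + 6 + 4 + 6 + 7 + 5 = 32 shifts.
After the second batch: Gamma(52 + 285, 17 + 32) = Gamma(337, 49).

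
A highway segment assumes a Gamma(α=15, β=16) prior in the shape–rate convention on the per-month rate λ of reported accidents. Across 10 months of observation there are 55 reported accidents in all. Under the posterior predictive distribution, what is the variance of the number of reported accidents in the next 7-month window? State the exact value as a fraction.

Total count 55 over total exposure 10 months.
Conjugate update: add total count to the shape and total exposure to the rate, giving Gamma(70, 26).
The posterior predictive for a window of length T is Negative Binomial with variance T·α'·(β'+T)/β'² = 7·70·33/676 = 8085/338.

8085/338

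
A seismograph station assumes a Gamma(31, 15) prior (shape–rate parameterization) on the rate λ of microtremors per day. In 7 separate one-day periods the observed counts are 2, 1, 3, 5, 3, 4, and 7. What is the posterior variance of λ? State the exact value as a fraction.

14/121

Total count: 2 + 1 + 3 + 5 + 3 + 4 + 7 = 25.
Total exposure: 7 days.
Posterior: α' = 31 + 25 = 56, β' = 15 + 7 = 22.
Posterior variance = α'/β'² = 56/484 = 14/121.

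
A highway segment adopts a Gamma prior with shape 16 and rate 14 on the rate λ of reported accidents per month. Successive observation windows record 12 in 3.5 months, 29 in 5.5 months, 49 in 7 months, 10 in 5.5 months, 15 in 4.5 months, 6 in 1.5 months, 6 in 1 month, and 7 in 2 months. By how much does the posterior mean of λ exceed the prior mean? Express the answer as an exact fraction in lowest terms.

1388/623

Total count: 12 + 29 + 49 + 10 + 15 + 6 + 6 + 7 = 134.
Total exposure: 3.5 + 5.5 + 7 + 5.5 + 4.5 + 1.5 + 1 + 2 = 30.5 months.
Posterior: α' = 16 + 134 = 150, β' = 14 + 30.5 = 89/2.
Posterior mean = 150/(89/2) = 300/89; prior mean = 16/14 = 8/7. Difference = 300/89 − 8/7 = 1388/623.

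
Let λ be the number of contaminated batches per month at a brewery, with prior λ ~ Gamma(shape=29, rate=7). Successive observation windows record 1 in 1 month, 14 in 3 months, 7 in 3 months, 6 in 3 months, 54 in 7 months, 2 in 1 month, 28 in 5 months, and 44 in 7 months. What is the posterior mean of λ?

Total count: 1 + 14 + 7 + 6 + 54 + 2 + 28 + 44 = 156.
Total exposure: 1 + 3 + 3 + 3 + 7 + 1 + 5 + 7 = 30 months.
Gamma(α, β) with Poisson data over total exposure Σt gives posterior Gamma(α+Σx, β+Σt) = Gamma(185, 37).
Posterior mean = α'/β' = 185/37 = 5.

5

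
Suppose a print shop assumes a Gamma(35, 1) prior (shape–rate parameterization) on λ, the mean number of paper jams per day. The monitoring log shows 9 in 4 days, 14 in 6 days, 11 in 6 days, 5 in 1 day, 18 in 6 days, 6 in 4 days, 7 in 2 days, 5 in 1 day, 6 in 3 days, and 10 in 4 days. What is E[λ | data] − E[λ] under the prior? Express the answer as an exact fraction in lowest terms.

-602/19

Total count: 9 + 14 + 11 + 5 + 18 + 6 + 7 + 5 + 6 + 10 = 91.
Total exposure: 4 + 6 + 6 + 1 + 6 + 4 + 2 + 1 + 3 + 4 = 37 days.
Gamma(α, β) with Poisson data over total exposure Σt gives posterior Gamma(α+Σx, β+Σt) = Gamma(126, 38).
Posterior mean = 126/38 = 63/19; prior mean = 35/1 = 35. Difference = 63/19 − 35 = -602/19.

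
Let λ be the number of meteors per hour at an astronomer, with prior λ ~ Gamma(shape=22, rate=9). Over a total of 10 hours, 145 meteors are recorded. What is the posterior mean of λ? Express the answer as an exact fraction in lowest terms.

Total count 145 over total exposure 10 hours.
Conjugate update: add total count to the shape and total exposure to the rate, giving Gamma(167, 19).
Posterior mean = α'/β' = 167/19.

167/19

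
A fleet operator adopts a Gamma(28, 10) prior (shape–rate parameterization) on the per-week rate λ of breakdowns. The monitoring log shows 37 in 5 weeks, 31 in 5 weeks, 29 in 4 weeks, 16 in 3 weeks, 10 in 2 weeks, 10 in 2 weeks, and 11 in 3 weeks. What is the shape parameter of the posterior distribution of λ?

Total count: 37 + 31 + 29 + 16 + 10 + 10 + 11 = 144.
Total exposure: 5 + 5 + 4 + 3 + 2 + 2 + 3 = 24 weeks.
By Gamma–Poisson conjugacy, the posterior is Gamma(α + Σx, β + Σt) = Gamma(28 + 144, 10 + 24) = Gamma(172, 34).

172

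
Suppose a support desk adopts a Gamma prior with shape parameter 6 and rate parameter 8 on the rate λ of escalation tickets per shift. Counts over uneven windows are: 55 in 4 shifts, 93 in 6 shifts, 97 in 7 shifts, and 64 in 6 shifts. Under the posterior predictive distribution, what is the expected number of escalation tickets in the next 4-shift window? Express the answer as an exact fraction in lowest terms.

1260/31

Total count: 55 + 93 + 97 + 64 = 309.
Total exposure: 4 + 6 + 7 + 6 = 23 shifts.
By Gamma–Poisson conjugacy, the posterior is Gamma(α + Σx, β + Σt) = Gamma(6 + 309, 8 + 23) = Gamma(315, 31).
Predictive mean over a 4-shift window = T·E[λ|data] = 4·315/31 = 1260/31.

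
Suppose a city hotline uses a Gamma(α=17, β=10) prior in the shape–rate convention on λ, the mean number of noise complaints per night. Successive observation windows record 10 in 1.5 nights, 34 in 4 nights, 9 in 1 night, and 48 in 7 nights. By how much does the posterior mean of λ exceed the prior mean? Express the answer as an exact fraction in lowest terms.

Total count: 10 + 34 + 9 + 48 = 101.
Total exposure: 1.5 + 4 + 1 + 7 = 13.5 nights.
Posterior: α' = 17 + 101 = 118, β' = 10 + 13.5 = 47/2.
Posterior mean = 118/(47/2) = 236/47; prior mean = 17/10 = 17/10. Difference = 236/47 − 17/10 = 1561/470.

1561/470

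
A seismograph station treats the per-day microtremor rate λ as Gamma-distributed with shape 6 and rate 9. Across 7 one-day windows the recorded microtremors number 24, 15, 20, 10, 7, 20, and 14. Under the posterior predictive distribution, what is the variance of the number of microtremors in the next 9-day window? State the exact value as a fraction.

6525/64

Total count: 24 + 15 + 20 + 10 + 7 + 20 + 14 = 110.
Total exposure: 7 days.
By Gamma–Poisson conjugacy, the posterior is Gamma(α + Σx, β + Σt) = Gamma(6 + 110, 9 + 7) = Gamma(116, 16).
The posterior predictive for a window of length T is Negative Binomial with variance T·α'·(β'+T)/β'² = 9·116·25/256 = 6525/64.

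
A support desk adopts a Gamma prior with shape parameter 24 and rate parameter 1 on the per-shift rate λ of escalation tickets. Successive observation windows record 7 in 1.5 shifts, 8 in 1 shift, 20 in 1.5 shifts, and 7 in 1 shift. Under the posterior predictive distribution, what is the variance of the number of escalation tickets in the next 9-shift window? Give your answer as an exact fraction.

Total count: 7 + 8 + 20 + 7 = 42.
Total exposure: 1.5 + 1 + 1.5 + 1 = 5 shifts.
The Gamma prior is conjugate for the Poisson rate, so λ | data ~ Gamma(24+42, 1+5) = Gamma(66, 6).
The posterior predictive for a window of length T is Negative Binomial with variance T·α'·(β'+T)/β'² = 9·66·15/36 = 495/2.

495/2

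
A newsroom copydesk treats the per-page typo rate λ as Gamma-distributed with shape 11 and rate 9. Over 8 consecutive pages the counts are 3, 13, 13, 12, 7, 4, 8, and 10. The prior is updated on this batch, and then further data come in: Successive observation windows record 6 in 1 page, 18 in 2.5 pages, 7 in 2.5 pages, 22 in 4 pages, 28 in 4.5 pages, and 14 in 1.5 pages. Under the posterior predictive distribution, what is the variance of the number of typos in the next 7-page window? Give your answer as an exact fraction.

Total count: 3 + 13 + 13 + 12 + 7 + 4 + 8 + 10 = 70.
Total exposure: 8 pages.
After the first batch: Gamma(11 + 70, 9 + 8) = Gamma(81, 17).
Total count: 6 + 18 + 7 + 22 + 28 + 14 = 95.
Total exposure: 1 + 2.5 + 2.5 + 4 + 4.5 + 1.5 = 16 pages.
After the second batch: Gamma(81 + 95, 17 + 16) = Gamma(176, 33).
The posterior predictive for a window of length T is Negative Binomial with variance T·α'·(β'+T)/β'² = 7·176·40/1089 = 4480/99.

4480/99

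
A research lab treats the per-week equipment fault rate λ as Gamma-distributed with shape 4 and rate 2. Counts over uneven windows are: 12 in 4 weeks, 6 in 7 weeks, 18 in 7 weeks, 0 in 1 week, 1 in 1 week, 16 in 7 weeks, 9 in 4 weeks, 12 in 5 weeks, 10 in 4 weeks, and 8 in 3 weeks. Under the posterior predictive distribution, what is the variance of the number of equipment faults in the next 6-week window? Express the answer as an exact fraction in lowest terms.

Total count: 12 + 6 + 18 + 0 + 1 + 16 + 9 + 12 + 10 + 8 = 92.
Total exposure: 4 + 7 + 7 + 1 + 1 + 7 + 4 + 5 + 4 + 3 = 43 weeks.
By Gamma–Poisson conjugacy, the posterior is Gamma(α + Σx, β + Σt) = Gamma(4 + 92, 2 + 43) = Gamma(96, 45).
The posterior predictive for a window of length T is Negative Binomial with variance T·α'·(β'+T)/β'² = 6·96·51/2025 = 1088/75.

1088/75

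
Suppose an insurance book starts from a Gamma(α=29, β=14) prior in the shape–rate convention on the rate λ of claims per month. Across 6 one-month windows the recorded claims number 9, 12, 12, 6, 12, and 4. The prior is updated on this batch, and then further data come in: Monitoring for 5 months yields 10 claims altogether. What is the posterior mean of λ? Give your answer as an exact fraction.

Total count: 9 + 12 + 12 + 6 + 12 + 4 = 55.
Total exposure: 6 months.
After the first batch: Gamma(29 + 55, 14 + 6) = Gamma(84, 20).
Total count 10 over total exposure 5 months.
After the second batch: Gamma(84 + 10, 20 + 5) = Gamma(94, 25).
Posterior mean = α'/β' = 94/25.

94/25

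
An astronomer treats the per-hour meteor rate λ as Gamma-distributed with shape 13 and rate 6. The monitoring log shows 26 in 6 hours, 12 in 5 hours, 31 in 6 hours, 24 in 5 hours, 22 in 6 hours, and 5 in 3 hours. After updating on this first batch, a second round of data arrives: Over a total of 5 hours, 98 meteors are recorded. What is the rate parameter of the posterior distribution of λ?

Total count: 26 + 12 + 31 + 24 + 22 + 5 = 120.
Total exposure: 6 + 5 + 6 + 5 + 6 + 3 = 31 hours.
After the first batch: Gamma(13 + 120, 6 + 31) = Gamma(133, 37).
Total count 98 over total exposure 5 hours.
After the second batch: Gamma(133 + 98, 37 + 5) = Gamma(231, 42).

42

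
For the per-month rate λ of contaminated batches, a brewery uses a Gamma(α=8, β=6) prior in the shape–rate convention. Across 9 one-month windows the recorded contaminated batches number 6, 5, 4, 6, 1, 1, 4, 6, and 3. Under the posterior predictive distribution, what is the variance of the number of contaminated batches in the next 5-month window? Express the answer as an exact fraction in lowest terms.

Total count: 6 + 5 + 4 + 6 + 1 + 1 + 4 + 6 + 3 = 36.
Total exposure: 9 months.
Conjugate update: add total count to the shape and total exposure to the rate, giving Gamma(44, 15).
The posterior predictive for a window of length T is Negative Binomial with variance T·α'·(β'+T)/β'² = 5·44·20/225 = 176/9.

176/9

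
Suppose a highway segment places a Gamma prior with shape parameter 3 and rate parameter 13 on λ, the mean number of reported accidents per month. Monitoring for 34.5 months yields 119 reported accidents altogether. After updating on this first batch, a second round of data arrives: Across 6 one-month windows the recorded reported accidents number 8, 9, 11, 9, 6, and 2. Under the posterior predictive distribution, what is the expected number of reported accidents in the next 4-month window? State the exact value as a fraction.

1336/107

Total count 119 over total exposure 34.5 months.
After the first batch: Gamma(3 + 119, 13 + 34.5) = Gamma(122, 95/2).
Total count: 8 + 9 + 11 + 9 + 6 + 2 = 45.
Total exposure: 6 months.
After the second batch: Gamma(122 + 45, 95/2 + 6) = Gamma(167, 107/2).
Predictive mean over a 4-month window = T·E[λ|data] = 4·167/(107/2) = 1336/107.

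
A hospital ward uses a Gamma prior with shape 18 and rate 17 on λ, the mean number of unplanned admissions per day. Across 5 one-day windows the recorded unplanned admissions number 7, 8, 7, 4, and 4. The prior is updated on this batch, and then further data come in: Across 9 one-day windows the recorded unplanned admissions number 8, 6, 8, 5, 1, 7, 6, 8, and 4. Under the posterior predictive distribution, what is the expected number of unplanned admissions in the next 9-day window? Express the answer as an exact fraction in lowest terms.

909/31

Total count: 7 + 8 + 7 + 4 + 4 = 30.
Total exposure: 5 days.
After the first batch: Gamma(18 + 30, 17 + 5) = Gamma(48, 22).
Total count: 8 + 6 + 8 + 5 + 1 + 7 + 6 + 8 + 4 = 53.
Total exposure: 9 days.
After the second batch: Gamma(48 + 53, 22 + 9) = Gamma(101, 31).
Predictive mean over a 9-day window = T·E[λ|data] = 9·101/31 = 909/31.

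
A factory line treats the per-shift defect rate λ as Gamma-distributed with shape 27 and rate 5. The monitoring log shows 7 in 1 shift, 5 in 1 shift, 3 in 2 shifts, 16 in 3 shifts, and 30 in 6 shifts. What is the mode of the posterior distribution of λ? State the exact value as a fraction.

29/6

Total count: 7 + 5 + 3 + 16 + 30 = 61.
Total exposure: 1 + 1 + 2 + 3 + 6 = 13 shifts.
The Gamma prior is conjugate for the Poisson rate, so λ | data ~ Gamma(27+61, 5+13) = Gamma(88, 18).
Posterior mode = (α'−1)/β' = 87/18 = 29/6.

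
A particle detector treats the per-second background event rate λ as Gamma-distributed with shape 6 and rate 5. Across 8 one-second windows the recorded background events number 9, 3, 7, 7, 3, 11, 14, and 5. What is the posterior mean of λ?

5

Total count: 9 + 3 + 7 + 7 + 3 + 11 + 14 + 5 = 59.
Total exposure: 8 seconds.
Conjugate update: add total count to the shape and total exposure to the rate, giving Gamma(65, 13).
Posterior mean = α'/β' = 65/13 = 5.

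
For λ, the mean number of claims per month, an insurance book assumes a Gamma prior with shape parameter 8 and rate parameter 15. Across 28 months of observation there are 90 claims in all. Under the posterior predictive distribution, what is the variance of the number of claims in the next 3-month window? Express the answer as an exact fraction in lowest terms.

13524/1849

Total count 90 over total exposure 28 months.
Conjugate update: add total count to the shape and total exposure to the rate, giving Gamma(98, 43).
The posterior predictive for a window of length T is Negative Binomial with variance T·α'·(β'+T)/β'² = 3·98·46/1849 = 13524/1849.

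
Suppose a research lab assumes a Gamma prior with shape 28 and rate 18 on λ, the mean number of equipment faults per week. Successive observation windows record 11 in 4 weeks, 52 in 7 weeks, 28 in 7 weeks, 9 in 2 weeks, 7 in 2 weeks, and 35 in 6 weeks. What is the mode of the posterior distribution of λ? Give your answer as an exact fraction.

Total count: 11 + 52 + 28 + 9 + 7 + 35 = 142.
Total exposure: 4 + 7 + 7 + 2 + 2 + 6 = 28 weeks.
By Gamma–Poisson conjugacy, the posterior is Gamma(α + Σx, β + Σt) = Gamma(28 + 142, 18 + 28) = Gamma(170, 46).
Posterior mode = (α'−1)/β' = 169/46.

169/46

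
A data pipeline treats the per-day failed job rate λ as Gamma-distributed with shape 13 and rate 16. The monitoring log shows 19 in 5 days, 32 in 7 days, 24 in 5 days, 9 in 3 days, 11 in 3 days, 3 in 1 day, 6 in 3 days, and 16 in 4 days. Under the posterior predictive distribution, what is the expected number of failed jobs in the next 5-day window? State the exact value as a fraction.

665/47

Total count: 19 + 32 + 24 + 9 + 11 + 3 + 6 + 16 = 120.
Total exposure: 5 + 7 + 5 + 3 + 3 + 1 + 3 + 4 = 31 days.
The Gamma prior is conjugate for the Poisson rate, so λ | data ~ Gamma(13+120, 16+31) = Gamma(133, 47).
Predictive mean over a 5-day window = T·E[λ|data] = 5·133/47 = 665/47.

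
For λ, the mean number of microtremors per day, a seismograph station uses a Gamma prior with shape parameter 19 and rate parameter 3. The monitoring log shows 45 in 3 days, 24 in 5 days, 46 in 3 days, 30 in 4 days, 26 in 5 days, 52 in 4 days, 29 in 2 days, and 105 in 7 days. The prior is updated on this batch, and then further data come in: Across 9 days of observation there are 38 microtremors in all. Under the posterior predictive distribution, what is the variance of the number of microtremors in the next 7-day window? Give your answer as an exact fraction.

16744/225

Total count: 45 + 24 + 46 + 30 + 26 + 52 + 29 + 105 = 357.
Total exposure: 3 + 5 + 3 + 4 + 5 + 4 + 2 + 7 = 33 days.
After the first batch: Gamma(19 + 357, 3 + 33) = Gamma(376, 36).
Total count 38 over total exposure 9 days.
After the second batch: Gamma(376 + 38, 36 + 9) = Gamma(414, 45).
The posterior predictive for a window of length T is Negative Binomial with variance T·α'·(β'+T)/β'² = 7·414·52/2025 = 16744/225.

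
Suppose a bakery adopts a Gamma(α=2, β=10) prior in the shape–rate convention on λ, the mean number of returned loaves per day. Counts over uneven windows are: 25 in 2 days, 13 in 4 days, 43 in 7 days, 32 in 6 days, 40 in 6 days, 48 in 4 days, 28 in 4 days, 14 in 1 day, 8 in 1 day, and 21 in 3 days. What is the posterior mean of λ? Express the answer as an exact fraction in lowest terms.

Total count: 25 + 13 + 43 + 32 + 40 + 48 + 28 + 14 + 8 + 21 = 272.
Total exposure: 2 + 4 + 7 + 6 + 6 + 4 + 4 + 1 + 1 + 3 = 38 days.
By Gamma–Poisson conjugacy, the posterior is Gamma(α + Σx, β + Σt) = Gamma(2 + 272, 10 + 38) = Gamma(274, 48).
Posterior mean = α'/β' = 274/48 = 137/24.

137/24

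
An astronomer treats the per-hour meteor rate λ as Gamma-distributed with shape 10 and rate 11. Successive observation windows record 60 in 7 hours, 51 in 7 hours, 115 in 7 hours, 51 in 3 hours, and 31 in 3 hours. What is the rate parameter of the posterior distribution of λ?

38

Total count: 60 + 51 + 115 + 51 + 31 = 308.
Total exposure: 7 + 7 + 7 + 3 + 3 = 27 hours.
The Gamma prior is conjugate for the Poisson rate, so λ | data ~ Gamma(10+308, 11+27) = Gamma(318, 38).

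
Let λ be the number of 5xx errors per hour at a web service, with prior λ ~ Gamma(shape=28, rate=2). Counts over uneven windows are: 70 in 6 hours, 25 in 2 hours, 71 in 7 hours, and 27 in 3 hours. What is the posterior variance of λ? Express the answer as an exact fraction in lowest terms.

Total count: 70 + 25 + 71 + 27 = 193.
Total exposure: 6 + 2 + 7 + 3 = 18 hours.
Gamma(α, β) with Poisson data over total exposure Σt gives posterior Gamma(α+Σx, β+Σt) = Gamma(221, 20).
Posterior variance = α'/β'² = 221/400.

221/400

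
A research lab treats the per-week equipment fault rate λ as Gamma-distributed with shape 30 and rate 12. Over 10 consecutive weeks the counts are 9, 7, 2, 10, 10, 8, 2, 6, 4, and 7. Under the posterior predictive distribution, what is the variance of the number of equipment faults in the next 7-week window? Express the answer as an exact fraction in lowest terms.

19285/484

Total count: 9 + 7 + 2 + 10 + 10 + 8 + 2 + 6 + 4 + 7 = 65.
Total exposure: 10 weeks.
The Gamma prior is conjugate for the Poisson rate, so λ | data ~ Gamma(30+65, 12+10) = Gamma(95, 22).
The posterior predictive for a window of length T is Negative Binomial with variance T·α'·(β'+T)/β'² = 7·95·29/484 = 19285/484.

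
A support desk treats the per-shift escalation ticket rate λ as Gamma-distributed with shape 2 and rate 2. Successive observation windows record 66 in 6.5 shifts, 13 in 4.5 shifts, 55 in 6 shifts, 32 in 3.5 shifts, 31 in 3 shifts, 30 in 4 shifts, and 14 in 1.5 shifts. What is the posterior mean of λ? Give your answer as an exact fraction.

243/31

Total count: 66 + 13 + 55 + 32 + 31 + 30 + 14 = 241.
Total exposure: 6.5 + 4.5 + 6 + 3.5 + 3 + 4 + 1.5 = 29 shifts.
Gamma(α, β) with Poisson data over total exposure Σt gives posterior Gamma(α+Σx, β+Σt) = Gamma(243, 31).
Posterior mean = α'/β' = 243/31.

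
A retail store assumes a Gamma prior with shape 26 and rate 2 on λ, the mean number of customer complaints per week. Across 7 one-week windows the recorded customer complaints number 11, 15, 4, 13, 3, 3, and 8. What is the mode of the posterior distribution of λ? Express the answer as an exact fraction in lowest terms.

82/9

Total count: 11 + 15 + 4 + 13 + 3 + 3 + 8 = 57.
Total exposure: 7 weeks.
The Gamma prior is conjugate for the Poisson rate, so λ | data ~ Gamma(26+57, 2+7) = Gamma(83, 9).
Posterior mode = (α'−1)/β' = 82/9.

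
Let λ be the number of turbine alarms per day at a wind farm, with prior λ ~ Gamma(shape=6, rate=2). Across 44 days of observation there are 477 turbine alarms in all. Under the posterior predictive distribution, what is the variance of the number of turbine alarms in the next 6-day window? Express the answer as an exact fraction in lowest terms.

Total count 477 over total exposure 44 days.
Gamma(α, β) with Poisson data over total exposure Σt gives posterior Gamma(α+Σx, β+Σt) = Gamma(483, 46).
The posterior predictive for a window of length T is Negative Binomial with variance T·α'·(β'+T)/β'² = 6·483·52/2116 = 1638/23.

1638/23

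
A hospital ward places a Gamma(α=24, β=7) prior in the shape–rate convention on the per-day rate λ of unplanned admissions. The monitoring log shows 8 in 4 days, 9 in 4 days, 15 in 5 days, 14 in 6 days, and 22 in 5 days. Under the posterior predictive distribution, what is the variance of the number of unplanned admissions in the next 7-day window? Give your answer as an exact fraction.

Total count: 8 + 9 + 15 + 14 + 22 = 68.
Total exposure: 4 + 4 + 5 + 6 + 5 = 24 days.
By Gamma–Poisson conjugacy, the posterior is Gamma(α + Σx, β + Σt) = Gamma(24 + 68, 7 + 24) = Gamma(92, 31).
The posterior predictive for a window of length T is Negative Binomial with variance T·α'·(β'+T)/β'² = 7·92·38/961 = 24472/961.

24472/961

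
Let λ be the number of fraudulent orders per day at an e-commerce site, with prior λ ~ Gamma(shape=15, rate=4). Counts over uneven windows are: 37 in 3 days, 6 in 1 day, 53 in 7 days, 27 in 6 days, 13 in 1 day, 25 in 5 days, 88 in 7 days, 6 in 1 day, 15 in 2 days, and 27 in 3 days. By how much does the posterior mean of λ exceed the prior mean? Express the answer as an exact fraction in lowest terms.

Total count: 37 + 6 + 53 + 27 + 13 + 25 + 88 + 6 + 15 + 27 = 297.
Total exposure: 3 + 1 + 7 + 6 + 1 + 5 + 7 + 1 + 2 + 3 = 36 days.
Conjugate update: add total count to the shape and total exposure to the rate, giving Gamma(312, 40).
Posterior mean = 312/40 = 39/5; prior mean = 15/4 = 15/4. Difference = 39/5 − 15/4 = 81/20.

81/20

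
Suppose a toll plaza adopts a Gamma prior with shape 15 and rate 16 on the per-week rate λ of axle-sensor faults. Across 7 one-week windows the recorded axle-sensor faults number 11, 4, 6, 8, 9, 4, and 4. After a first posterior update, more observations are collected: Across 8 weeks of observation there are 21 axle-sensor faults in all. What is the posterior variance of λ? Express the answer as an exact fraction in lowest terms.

Total count: 11 + 4 + 6 + 8 + 9 + 4 + 4 = 46.
Total exposure: 7 weeks.
After the first batch: Gamma(15 + 46, 16 + 7) = Gamma(61, 23).
Total count 21 over total exposure 8 weeks.
After the second batch: Gamma(61 + 21, 23 + 8) = Gamma(82, 31).
Posterior variance = α'/β'² = 82/961.

82/961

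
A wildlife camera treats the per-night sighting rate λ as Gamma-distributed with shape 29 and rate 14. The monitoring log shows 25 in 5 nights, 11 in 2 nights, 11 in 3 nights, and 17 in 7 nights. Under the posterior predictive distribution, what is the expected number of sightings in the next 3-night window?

9

Total count: 25 + 11 + 11 + 17 = 64.
Total exposure: 5 + 2 + 3 + 7 = 17 nights.
Posterior: α' = 29 + 64 = 93, β' = 14 + 17 = 31.
Predictive mean over a 3-night window = T·E[λ|data] = 3·93/31 = 9.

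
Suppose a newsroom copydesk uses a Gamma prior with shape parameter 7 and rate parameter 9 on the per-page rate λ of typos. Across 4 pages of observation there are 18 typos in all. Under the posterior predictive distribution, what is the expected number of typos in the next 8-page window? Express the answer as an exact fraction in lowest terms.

200/13

Total count 18 over total exposure 4 pages.
By Gamma–Poisson conjugacy, the posterior is Gamma(α + Σx, β + Σt) = Gamma(7 + 18, 9 + 4) = Gamma(25, 13).
Predictive mean over an 8-page window = T·E[λ|data] = 8·25/13 = 200/13.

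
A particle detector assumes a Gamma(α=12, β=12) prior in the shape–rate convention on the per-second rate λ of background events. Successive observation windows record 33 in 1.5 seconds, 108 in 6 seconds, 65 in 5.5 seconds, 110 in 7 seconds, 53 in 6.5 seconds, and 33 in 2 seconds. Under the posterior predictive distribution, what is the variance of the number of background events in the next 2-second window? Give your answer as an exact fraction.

Total count: 33 + 108 + 65 + 110 + 53 + 33 = 402.
Total exposure: 1.5 + 6 + 5.5 + 7 + 6.5 + 2 = 28.5 seconds.
Conjugate update: add total count to the shape and total exposure to the rate, giving Gamma(414, 81/2).
The posterior predictive for a window of length T is Negative Binomial with variance T·α'·(β'+T)/β'² = 2·414·(85/2)/(6561/4) = 15640/729.

15640/729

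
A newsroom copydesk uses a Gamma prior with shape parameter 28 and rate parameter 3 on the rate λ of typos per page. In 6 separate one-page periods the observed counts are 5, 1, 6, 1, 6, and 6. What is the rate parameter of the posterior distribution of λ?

Total count: 5 + 1 + 6 + 1 + 6 + 6 = 25.
Total exposure: 6 pages.
Posterior: α' = 28 + 25 = 53, β' = 3 + 6 = 9.

9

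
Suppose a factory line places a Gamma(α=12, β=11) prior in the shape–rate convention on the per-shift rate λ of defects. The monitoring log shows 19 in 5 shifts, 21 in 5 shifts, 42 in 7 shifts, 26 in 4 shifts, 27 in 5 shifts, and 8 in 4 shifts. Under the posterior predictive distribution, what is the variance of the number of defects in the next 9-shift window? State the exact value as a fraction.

69750/1681

Total count: 19 + 21 + 42 + 26 + 27 + 8 = 143.
Total exposure: 5 + 5 + 7 + 4 + 5 + 4 = 30 shifts.
The Gamma prior is conjugate for the Poisson rate, so λ | data ~ Gamma(12+143, 11+30) = Gamma(155, 41).
The posterior predictive for a window of length T is Negative Binomial with variance T·α'·(β'+T)/β'² = 9·155·50/1681 = 69750/1681.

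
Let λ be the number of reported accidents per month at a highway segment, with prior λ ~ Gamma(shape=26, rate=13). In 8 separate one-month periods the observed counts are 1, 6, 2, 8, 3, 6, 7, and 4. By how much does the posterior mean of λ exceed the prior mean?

Total count: 1 + 6 + 2 + 8 + 3 + 6 + 7 + 4 = 37.
Total exposure: 8 months.
Conjugate update: add total count to the shape and total exposure to the rate, giving Gamma(63, 21).
Posterior mean = 63/21 = 3; prior mean = 26/13 = 2. Difference = 3 − 2 = 1.

1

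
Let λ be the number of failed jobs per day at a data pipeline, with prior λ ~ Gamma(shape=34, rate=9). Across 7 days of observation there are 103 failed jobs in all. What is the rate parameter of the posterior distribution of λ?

16

Total count 103 over total exposure 7 days.
The Gamma prior is conjugate for the Poisson rate, so λ | data ~ Gamma(34+103, 9+7) = Gamma(137, 16).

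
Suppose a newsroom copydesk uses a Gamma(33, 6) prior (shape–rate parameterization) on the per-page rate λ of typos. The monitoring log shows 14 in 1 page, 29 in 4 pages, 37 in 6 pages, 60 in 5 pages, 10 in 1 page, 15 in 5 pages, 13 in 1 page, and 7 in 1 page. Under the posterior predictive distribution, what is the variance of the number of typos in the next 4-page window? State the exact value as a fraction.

Total count: 14 + 29 + 37 + 60 + 10 + 15 + 13 + 7 = 185.
Total exposure: 1 + 4 + 6 + 5 + 1 + 5 + 1 + 1 = 24 pages.
Gamma(α, β) with Poisson data over total exposure Σt gives posterior Gamma(α+Σx, β+Σt) = Gamma(218, 30).
The posterior predictive for a window of length T is Negative Binomial with variance T·α'·(β'+T)/β'² = 4·218·34/900 = 7412/225.

7412/225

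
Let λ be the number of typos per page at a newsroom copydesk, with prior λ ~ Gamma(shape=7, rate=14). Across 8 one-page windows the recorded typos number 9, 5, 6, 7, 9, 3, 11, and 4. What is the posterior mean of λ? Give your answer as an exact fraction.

Total count: 9 + 5 + 6 + 7 + 9 + 3 + 11 + 4 = 54.
Total exposure: 8 pages.
Gamma(α, β) with Poisson data over total exposure Σt gives posterior Gamma(α+Σx, β+Σt) = Gamma(61, 22).
Posterior mean = α'/β' = 61/22.

61/22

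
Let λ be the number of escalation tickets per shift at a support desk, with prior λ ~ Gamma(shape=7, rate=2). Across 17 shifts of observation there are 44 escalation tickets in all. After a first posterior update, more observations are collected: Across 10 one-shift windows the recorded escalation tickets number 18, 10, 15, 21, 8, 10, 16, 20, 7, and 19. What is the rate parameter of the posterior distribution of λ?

Total count 44 over total exposure 17 shifts.
After the first batch: Gamma(7 + 44, 2 + 17) = Gamma(51, 19).
Total count: 18 + 10 + 15 + 21 + 8 + 10 + 16 + 20 + 7 + 19 = 144.
Total exposure: 10 shifts.
After the second batch: Gamma(51 + 144, 19 + 10) = Gamma(195, 29).

29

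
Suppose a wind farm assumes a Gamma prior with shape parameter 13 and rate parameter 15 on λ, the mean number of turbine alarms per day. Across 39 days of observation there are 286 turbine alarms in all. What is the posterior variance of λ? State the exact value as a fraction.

299/2916

Total count 286 over total exposure 39 days.
Gamma(α, β) with Poisson data over total exposure Σt gives posterior Gamma(α+Σx, β+Σt) = Gamma(299, 54).
Posterior variance = α'/β'² = 299/2916.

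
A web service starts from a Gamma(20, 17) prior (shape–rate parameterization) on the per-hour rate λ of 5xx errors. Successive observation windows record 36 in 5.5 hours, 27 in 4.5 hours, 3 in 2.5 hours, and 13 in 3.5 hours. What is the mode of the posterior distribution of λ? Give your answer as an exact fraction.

Total count: 36 + 27 + 3 + 13 = 79.
Total exposure: 5.5 + 4.5 + 2.5 + 3.5 = 16 hours.
The Gamma prior is conjugate for the Poisson rate, so λ | data ~ Gamma(20+79, 17+16) = Gamma(99, 33).
Posterior mode = (α'−1)/β' = 98/33.

98/33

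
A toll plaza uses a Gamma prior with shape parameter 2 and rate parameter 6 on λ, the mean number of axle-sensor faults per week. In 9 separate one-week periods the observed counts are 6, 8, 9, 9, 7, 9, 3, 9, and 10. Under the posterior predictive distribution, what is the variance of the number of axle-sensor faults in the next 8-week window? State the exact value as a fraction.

1472/25

Total count: 6 + 8 + 9 + 9 + 7 + 9 + 3 + 9 + 10 = 70.
Total exposure: 9 weeks.
Conjugate update: add total count to the shape and total exposure to the rate, giving Gamma(72, 15).
The posterior predictive for a window of length T is Negative Binomial with variance T·α'·(β'+T)/β'² = 8·72·23/225 = 1472/25.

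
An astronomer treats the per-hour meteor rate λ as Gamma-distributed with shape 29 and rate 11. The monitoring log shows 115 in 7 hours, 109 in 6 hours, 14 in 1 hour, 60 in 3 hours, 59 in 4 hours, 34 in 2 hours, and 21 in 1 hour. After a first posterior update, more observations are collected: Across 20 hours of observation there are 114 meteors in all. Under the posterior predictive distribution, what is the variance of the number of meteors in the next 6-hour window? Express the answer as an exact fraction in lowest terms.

40626/605

Total count: 115 + 109 + 14 + 60 + 59 + 34 + 21 = 412.
Total exposure: 7 + 6 + 1 + 3 + 4 + 2 + 1 = 24 hours.
After the first batch: Gamma(29 + 412, 11 + 24) = Gamma(441, 35).
Total count 114 over total exposure 20 hours.
After the second batch: Gamma(441 + 114, 35 + 20) = Gamma(555, 55).
The posterior predictive for a window of length T is Negative Binomial with variance T·α'·(β'+T)/β'² = 6·555·61/3025 = 40626/605.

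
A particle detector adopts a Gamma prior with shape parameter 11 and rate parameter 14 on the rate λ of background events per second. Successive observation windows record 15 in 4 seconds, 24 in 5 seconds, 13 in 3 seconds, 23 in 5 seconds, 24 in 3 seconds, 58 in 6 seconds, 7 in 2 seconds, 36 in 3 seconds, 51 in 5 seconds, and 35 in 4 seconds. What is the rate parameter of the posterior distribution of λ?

Total count: 15 + 24 + 13 + 23 + 24 + 58 + 7 + 36 + 51 + 35 = 286.
Total exposure: 4 + 5 + 3 + 5 + 3 + 6 + 2 + 3 + 5 + 4 = 40 seconds.
Posterior: α' = 11 + 286 = 297, β' = 14 + 40 = 54.

54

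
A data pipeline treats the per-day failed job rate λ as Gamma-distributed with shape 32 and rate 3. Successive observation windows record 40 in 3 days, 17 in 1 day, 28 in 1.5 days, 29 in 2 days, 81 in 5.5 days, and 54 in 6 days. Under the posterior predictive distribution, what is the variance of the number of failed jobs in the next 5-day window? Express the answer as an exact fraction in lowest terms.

37935/484

Total count: 40 + 17 + 28 + 29 + 81 + 54 = 249.
Total exposure: 3 + 1 + 1.5 + 2 + 5.5 + 6 = 19 days.
Posterior: α' = 32 + 249 = 281, β' = 3 + 19 = 22.
The posterior predictive for a window of length T is Negative Binomial with variance T·α'·(β'+T)/β'² = 5·281·27/484 = 37935/484.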